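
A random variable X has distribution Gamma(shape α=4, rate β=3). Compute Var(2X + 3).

For X ~ Gamma(shape α=4, rate β=3):
Var(X) = \frac{4}{9}
Var(2X + 3) = (2)² × Var(X) = 4 × \frac{4}{9} = \frac{16}{9}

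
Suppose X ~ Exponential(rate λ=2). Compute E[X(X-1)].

E[X(X-1)] = E[X² - X] = E[X²] - E[X]
E[X] = \frac{1}{2}
E[X²] = Var(X) + (E[X])² = \frac{1}{4} + (\frac{1}{2})² = \frac{1}{2}
E[X(X-1)] = \frac{1}{2} - \frac{1}{2} = 0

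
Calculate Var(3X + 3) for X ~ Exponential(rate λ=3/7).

For X ~ Exponential(rate λ=3/7):
Var(X) = \frac{49}{9}
Var(3X + 3) = (3)² × Var(X) = 9 × \frac{49}{9} = 49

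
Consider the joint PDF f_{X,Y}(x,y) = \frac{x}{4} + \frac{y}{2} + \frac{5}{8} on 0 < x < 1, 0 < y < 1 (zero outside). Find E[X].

E[X] = ∫_0^1 ∫_0^1 x × f(x,y) dy dx
= ∫_0^1 ∫_0^1 x × (\frac{x}{4} + \frac{y}{2} + \frac{5}{8}) dy dx
= \frac{25}{48}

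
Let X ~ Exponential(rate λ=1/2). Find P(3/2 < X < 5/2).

P(3/2 < X < 5/2) = ∫_{3/2}^{5/2} f(x) dx
where f(x) = \frac{e^{- \frac{x}{2}}}{2}
= - \frac{1 - e^{\frac{1}{2}}}{e^{\frac{5}{4}}}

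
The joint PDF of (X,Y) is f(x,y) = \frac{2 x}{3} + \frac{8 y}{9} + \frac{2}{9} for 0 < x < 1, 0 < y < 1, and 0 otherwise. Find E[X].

E[X] = ∫_0^1 ∫_0^1 x × f(x,y) dy dx
= ∫_0^1 ∫_0^1 x × (\frac{2 x}{3} + \frac{8 y}{9} + \frac{2}{9}) dy dx
= \frac{5}{9}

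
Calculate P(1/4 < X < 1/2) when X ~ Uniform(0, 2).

P(1/4 < X < 1/2) = ∫_{1/4}^{1/2} f(x) dx
where f(x) = \frac{1}{2}
= \frac{1}{8}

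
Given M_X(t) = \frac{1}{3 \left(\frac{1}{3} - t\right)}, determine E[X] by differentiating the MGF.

To find E[X], compute M^(1)(0):
M^(1)(t) = \frac{1}{3 \left(\frac{1}{3} - t\right)^{2}}
M^(1)(0) = 3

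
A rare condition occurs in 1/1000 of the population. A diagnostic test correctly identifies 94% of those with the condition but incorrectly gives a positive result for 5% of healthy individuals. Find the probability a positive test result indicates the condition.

Let D = the rare event, + = positive/flagged.
P(D) = 1/1000
P(+|D) = 94/100 = 47/50
P(+|D') = 5/100 = 1/20
P(+) = P(+|D)P(D) + P(+|D')P(D')
     = \frac{47}{50} × \frac{1}{1000} + \frac{1}{20} × \frac{999}{1000}
     = \frac{5089}{100000}
P(D|+) = P(+|D)P(D)/P(+) = \frac{94}{5089}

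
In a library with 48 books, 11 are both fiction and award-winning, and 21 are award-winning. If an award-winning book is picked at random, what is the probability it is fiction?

P(A ∩ B) = 11/48
P(B) = 21/48 = 7/16
P(A|B) = P(A ∩ B) / P(B) = (11/48) / (7/16) = 11/21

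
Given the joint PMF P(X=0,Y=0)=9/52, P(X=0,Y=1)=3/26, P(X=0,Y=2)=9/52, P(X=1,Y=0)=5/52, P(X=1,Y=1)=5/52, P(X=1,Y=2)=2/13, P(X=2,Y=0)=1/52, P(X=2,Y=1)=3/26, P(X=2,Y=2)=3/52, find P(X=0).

P(X=0) = P(X=0,Y=0) + P(X=0,Y=1) + P(X=0,Y=2)
= 9/52 + 3/26 + 9/52
= 6/13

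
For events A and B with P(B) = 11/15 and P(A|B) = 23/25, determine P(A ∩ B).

By definition, P(A|B) = P(A ∩ B) / P(B)
So P(A ∩ B) = P(A|B) × P(B)
= 23/25 × 11/15
= 253/375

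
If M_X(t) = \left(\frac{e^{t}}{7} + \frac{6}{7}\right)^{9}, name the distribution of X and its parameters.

The MGF M(t) = \left(\frac{e^{t}}{7} + \frac{6}{7}\right)^{9} is the standard form for the Binomial distribution.
Comparing with the known MGF formula identifies: Binomial(n=9, p=1/7)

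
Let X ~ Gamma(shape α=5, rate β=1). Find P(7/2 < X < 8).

P(7/2 < X < 8) = ∫_{7/2}^{8} f(x) dx
where f(x) = \frac{x^{4} e^{- x}}{24}
= - \frac{297}{e^{8}} + \frac{3075}{128 e^{\frac{7}{2}}}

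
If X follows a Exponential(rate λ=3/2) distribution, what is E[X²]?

Using the identity E[X²] = Var(X) + (E[X])²:
E[X] = \frac{2}{3}
Var(X) = \frac{4}{9}
E[X²] = \frac{4}{9} + (\frac{2}{3})²
= \frac{8}{9}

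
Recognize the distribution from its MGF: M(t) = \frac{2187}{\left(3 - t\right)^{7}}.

The MGF M(t) = \frac{2187}{\left(3 - t\right)^{7}} is the standard form for the Gamma distribution.
Comparing with the known MGF formula identifies: Gamma(shape α=7, rate β=3)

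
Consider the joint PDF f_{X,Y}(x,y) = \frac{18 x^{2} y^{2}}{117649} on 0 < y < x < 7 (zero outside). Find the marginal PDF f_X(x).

f_X(x) = ∫_0^x \frac{18 x^{2} y^{2}}{117649} dy = \frac{6 x^{5}}{117649}
for 0 < x < 7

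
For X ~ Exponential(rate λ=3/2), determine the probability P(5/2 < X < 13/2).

P(5/2 < X < 13/2) = ∫_{5/2}^{13/2} f(x) dx
where f(x) = \frac{3 e^{- \frac{3 x}{2}}}{2}
= - \frac{1 - e^{6}}{e^{\frac{39}{4}}}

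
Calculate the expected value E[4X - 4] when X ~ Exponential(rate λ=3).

For X ~ Exponential(rate λ=3):
E[X] = \frac{1}{3}
E[4X - 4] = 4 × E[X] - 4 = - \frac{8}{3}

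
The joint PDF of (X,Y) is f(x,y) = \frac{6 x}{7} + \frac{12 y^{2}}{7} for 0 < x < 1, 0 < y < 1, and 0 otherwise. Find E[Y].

E[Y] = ∫_0^1 ∫_0^1 y × f(x,y) dx dy
= \frac{9}{14}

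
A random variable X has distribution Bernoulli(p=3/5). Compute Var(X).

For X ~ Bernoulli(p=3/5):
Var(X) = \frac{6}{25}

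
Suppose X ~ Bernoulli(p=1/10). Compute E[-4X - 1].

For X ~ Bernoulli(p=1/10):
E[X] = \frac{1}{10}
E[-4X - 1] = -4 × E[X] - 1 = - \frac{7}{5}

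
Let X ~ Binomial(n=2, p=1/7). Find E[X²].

Using the identity E[X²] = Var(X) + (E[X])²:
E[X] = \frac{2}{7}
Var(X) = \frac{12}{49}
E[X²] = \frac{12}{49} + (\frac{2}{7})²
= \frac{16}{49}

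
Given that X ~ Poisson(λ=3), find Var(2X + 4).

For X ~ Poisson(λ=3):
Var(X) = 3
Var(2X + 4) = (2)² × Var(X) = 4 × 3 = 12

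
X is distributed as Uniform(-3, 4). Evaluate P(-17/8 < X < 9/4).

P(-17/8 < X < 9/4) = ∫_{-17/8}^{9/4} f(x) dx
where f(x) = \frac{1}{7}
= \frac{5}{8}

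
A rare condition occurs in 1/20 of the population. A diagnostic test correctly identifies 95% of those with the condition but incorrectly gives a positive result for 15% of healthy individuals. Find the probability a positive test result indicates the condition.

Let D = the rare event, + = positive/flagged.
P(D) = 1/20
P(+|D) = 95/100 = 19/20
P(+|D') = 15/100 = 3/20
P(+) = P(+|D)P(D) + P(+|D')P(D')
     = \frac{19}{20} × \frac{1}{20} + \frac{3}{20} × \frac{19}{20}
     = \frac{19}{100}
P(D|+) = P(+|D)P(D)/P(+) = \frac{1}{4}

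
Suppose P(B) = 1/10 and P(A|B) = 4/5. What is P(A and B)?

By definition, P(A|B) = P(A ∩ B) / P(B)
So P(A ∩ B) = P(A|B) × P(B)
= 4/5 × 1/10
= 2/25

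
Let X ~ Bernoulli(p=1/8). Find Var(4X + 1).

For X ~ Bernoulli(p=1/8):
Var(X) = \frac{7}{64}
Var(4X + 1) = (4)² × Var(X) = 16 × \frac{7}{64} = \frac{7}{4}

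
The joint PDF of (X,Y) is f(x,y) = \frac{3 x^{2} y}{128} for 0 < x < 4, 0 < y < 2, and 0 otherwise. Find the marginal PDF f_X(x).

f_X(x) = ∫_0^2 f(x,y) dy
= ∫_0^2 \frac{3 x^{2} y}{128} dy
= \frac{3 x^{2}}{64} for 0 < x < 4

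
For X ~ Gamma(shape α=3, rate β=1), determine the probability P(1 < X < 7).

P(1 < X < 7) = ∫_{1}^{7} f(x) dx
where f(x) = \frac{x^{2} e^{- x}}{2}
= \frac{5 \left(-13 + e^{6}\right)}{2 e^{7}}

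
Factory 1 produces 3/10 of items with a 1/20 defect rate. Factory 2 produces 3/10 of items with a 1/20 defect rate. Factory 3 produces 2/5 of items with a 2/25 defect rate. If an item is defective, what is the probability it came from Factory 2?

Using Bayes' theorem:
P(F1) = 3/10, P(D|F1) = 1/20
P(F2) = 3/10, P(D|F2) = 1/20
P(F3) = 2/5, P(D|F3) = 2/25
P(D) = P(D|F1)P(F1) + P(D|F2)P(F2) + P(D|F3)P(F3)
     = \frac{31}{500}
P(F2|D) = P(D|F2)P(F2) / P(D)
= \frac{15}{62}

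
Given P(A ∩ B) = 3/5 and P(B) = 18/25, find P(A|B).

P(A|B) = P(A ∩ B) / P(B)
= (3/5) / (18/25)
= 5/6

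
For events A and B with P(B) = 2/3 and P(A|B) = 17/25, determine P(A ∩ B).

By definition, P(A|B) = P(A ∩ B) / P(B)
So P(A ∩ B) = P(A|B) × P(B)
= 17/25 × 2/3
= 34/75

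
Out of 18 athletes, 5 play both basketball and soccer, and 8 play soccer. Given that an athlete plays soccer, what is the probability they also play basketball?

P(A ∩ B) = 5/18
P(B) = 8/18 = 4/9
P(A|B) = P(A ∩ B) / P(B) = (5/18) / (4/9) = 5/8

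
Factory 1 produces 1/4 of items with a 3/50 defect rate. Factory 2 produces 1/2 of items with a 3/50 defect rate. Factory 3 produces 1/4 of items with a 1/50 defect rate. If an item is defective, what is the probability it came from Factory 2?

Using Bayes' theorem:
P(F1) = 1/4, P(D|F1) = 3/50
P(F2) = 1/2, P(D|F2) = 3/50
P(F3) = 1/4, P(D|F3) = 1/50
P(D) = P(D|F1)P(F1) + P(D|F2)P(F2) + P(D|F3)P(F3)
     = \frac{1}{20}
P(F2|D) = P(D|F2)P(F2) / P(D)
= \frac{3}{5}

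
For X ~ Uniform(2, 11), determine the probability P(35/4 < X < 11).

P(35/4 < X < 11) = ∫_{35/4}^{11} f(x) dx
where f(x) = \frac{1}{9}
= \frac{1}{4}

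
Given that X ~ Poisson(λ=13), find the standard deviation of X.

For X ~ Poisson(λ=13):
Var(X) = 13
SD(X) = √(Var(X)) = √(13) = \sqrt{13}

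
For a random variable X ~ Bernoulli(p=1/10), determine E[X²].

Using the identity E[X²] = Var(X) + (E[X])²:
E[X] = \frac{1}{10}
Var(X) = \frac{9}{100}
E[X²] = \frac{9}{100} + (\frac{1}{10})²
= \frac{1}{10}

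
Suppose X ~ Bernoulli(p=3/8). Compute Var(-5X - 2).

For X ~ Bernoulli(p=3/8):
Var(X) = \frac{15}{64}
Var(-5X - 2) = (-5)² × Var(X) = 25 × \frac{15}{64} = \frac{375}{64}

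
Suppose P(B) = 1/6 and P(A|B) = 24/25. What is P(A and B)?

By definition, P(A|B) = P(A ∩ B) / P(B)
So P(A ∩ B) = P(A|B) × P(B)
= 24/25 × 1/6
= 4/25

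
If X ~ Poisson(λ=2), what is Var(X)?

For X ~ Poisson(λ=2):
Var(X) = 2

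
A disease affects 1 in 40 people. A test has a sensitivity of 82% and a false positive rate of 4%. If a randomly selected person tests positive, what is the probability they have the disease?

Let D = the rare event, + = positive/flagged.
P(D) = 1/40
P(+|D) = 82/100 = 41/50
P(+|D') = 4/100 = 1/25
P(+) = P(+|D)P(D) + P(+|D')P(D')
     = \frac{41}{50} × \frac{1}{40} + \frac{1}{25} × \frac{39}{40}
     = \frac{119}{2000}
P(D|+) = P(+|D)P(D)/P(+) = \frac{41}{119}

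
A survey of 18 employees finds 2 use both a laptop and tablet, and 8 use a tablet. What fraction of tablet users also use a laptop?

P(A ∩ B) = 2/18 = 1/9
P(B) = 8/18 = 4/9
P(A|B) = P(A ∩ B) / P(B) = (1/9) / (4/9) = 1/4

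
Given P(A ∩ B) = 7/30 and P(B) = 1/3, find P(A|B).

P(A|B) = P(A ∩ B) / P(B)
= (7/30) / (1/3)
= 7/10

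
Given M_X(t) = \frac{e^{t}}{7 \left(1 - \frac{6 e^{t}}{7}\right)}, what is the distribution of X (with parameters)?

The MGF M(t) = \frac{e^{t}}{7 \left(1 - \frac{6 e^{t}}{7}\right)} is the standard form for the Geometric distribution.
Comparing with the known MGF formula identifies: Geometric(p=1/7), X = trial number of first success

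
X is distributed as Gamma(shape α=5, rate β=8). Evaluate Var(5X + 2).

For X ~ Gamma(shape α=5, rate β=8):
Var(X) = \frac{5}{64}
Var(5X + 2) = (5)² × Var(X) = 25 × \frac{5}{64} = \frac{125}{64}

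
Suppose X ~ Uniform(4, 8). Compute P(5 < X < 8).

P(5 < X < 8) = ∫_{5}^{8} f(x) dx
where f(x) = \frac{1}{4}
= \frac{3}{4}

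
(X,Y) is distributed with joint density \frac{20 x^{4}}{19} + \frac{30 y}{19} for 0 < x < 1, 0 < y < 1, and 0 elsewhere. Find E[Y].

E[Y] = ∫_0^1 ∫_0^1 y × f(x,y) dx dy
= \frac{12}{19}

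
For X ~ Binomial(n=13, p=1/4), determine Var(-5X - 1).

For X ~ Binomial(n=13, p=1/4):
Var(X) = \frac{39}{16}
Var(-5X - 1) = (-5)² × Var(X) = 25 × \frac{39}{16} = \frac{975}{16}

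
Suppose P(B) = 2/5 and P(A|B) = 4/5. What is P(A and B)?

By definition, P(A|B) = P(A ∩ B) / P(B)
So P(A ∩ B) = P(A|B) × P(B)
= 4/5 × 2/5
= 8/25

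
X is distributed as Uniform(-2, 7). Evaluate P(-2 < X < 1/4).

P(-2 < X < 1/4) = ∫_{-2}^{1/4} f(x) dx
where f(x) = \frac{1}{9}
= \frac{1}{4}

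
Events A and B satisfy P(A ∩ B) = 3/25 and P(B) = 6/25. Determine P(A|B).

P(A|B) = P(A ∩ B) / P(B)
= (3/25) / (6/25)
= 1/2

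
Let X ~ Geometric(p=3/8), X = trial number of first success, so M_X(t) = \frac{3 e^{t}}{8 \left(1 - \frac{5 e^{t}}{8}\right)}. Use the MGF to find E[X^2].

To find E[X^2], compute M^(2)(0):
M^(1)(t) = \frac{3 e^{t}}{8 \left(1 - \frac{5 e^{t}}{8}\right)} + \frac{15 e^{2 t}}{64 \left(1 - \frac{5 e^{t}}{8}\right)^{2}}
M^(2)(t) = \frac{3 e^{t}}{8 \left(1 - \frac{5 e^{t}}{8}\right)} + \frac{45 e^{2 t}}{64 \left(1 - \frac{5 e^{t}}{8}\right)^{2}} + \frac{75 e^{3 t}}{256 \left(1 - \frac{5 e^{t}}{8}\right)^{3}}
M^(2)(0) = \frac{104}{9}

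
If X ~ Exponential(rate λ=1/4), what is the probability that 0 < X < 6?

P(0 < X < 6) = ∫_{0}^{6} f(x) dx
where f(x) = \frac{e^{- \frac{x}{4}}}{4}
= 1 - e^{- \frac{3}{2}}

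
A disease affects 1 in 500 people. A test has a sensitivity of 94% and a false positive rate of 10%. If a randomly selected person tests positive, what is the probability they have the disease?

Let D = the rare event, + = positive/flagged.
P(D) = 1/500
P(+|D) = 94/100 = 47/50
P(+|D') = 10/100 = 1/10
P(+) = P(+|D)P(D) + P(+|D')P(D')
     = \frac{47}{50} × \frac{1}{500} + \frac{1}{10} × \frac{499}{500}
     = \frac{1271}{12500}
P(D|+) = P(+|D)P(D)/P(+) = \frac{47}{2542}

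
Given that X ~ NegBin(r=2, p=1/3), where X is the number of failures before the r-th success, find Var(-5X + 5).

For X ~ NegBin(r=2, p=1/3), where X is the number of failures before the r-th success:
Var(X) = 12
Var(-5X + 5) = (-5)² × Var(X) = 25 × 12 = 300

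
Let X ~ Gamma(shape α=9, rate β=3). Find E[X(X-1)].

E[X(X-1)] = E[X² - X] = E[X²] - E[X]
E[X] = 3
E[X²] = Var(X) + (E[X])² = 1 + (3)² = 10
E[X(X-1)] = 10 - 3 = 7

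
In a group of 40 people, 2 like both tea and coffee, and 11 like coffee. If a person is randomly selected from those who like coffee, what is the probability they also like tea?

P(A ∩ B) = 2/40 = 1/20
P(B) = 11/40
P(A|B) = P(A ∩ B) / P(B) = (1/20) / (11/40) = 2/11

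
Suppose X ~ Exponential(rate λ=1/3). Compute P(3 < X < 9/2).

P(3 < X < 9/2) = ∫_{3}^{9/2} f(x) dx
where f(x) = \frac{e^{- \frac{x}{3}}}{3}
= - \frac{1}{e^{\frac{3}{2}}} + e^{-1}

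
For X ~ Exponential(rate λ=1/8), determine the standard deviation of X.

For X ~ Exponential(rate λ=1/8):
Var(X) = 64
SD(X) = √(Var(X)) = √(64) = 8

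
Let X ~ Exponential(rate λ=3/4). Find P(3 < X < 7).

P(3 < X < 7) = ∫_{3}^{7} f(x) dx
where f(x) = \frac{3 e^{- \frac{3 x}{4}}}{4}
= - \frac{1 - e^{3}}{e^{\frac{21}{4}}}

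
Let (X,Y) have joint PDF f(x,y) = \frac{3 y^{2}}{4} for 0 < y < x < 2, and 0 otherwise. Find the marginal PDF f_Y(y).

f_Y(y) = ∫_y^2 \frac{3 y^{2}}{4} dx = \frac{3 y^{2} \left(2 - y\right)}{4}
for 0 < y < 2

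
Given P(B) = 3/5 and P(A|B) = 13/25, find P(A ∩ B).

By definition, P(A|B) = P(A ∩ B) / P(B)
So P(A ∩ B) = P(A|B) × P(B)
= 13/25 × 3/5
= 39/125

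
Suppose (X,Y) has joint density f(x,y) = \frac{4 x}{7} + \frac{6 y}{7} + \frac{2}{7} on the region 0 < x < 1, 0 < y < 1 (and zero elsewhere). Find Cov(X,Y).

E[XY] = ∫∫ xy × f(x,y) dx dy = \frac{13}{42}
E[X] = \frac{23}{42}
E[Y] = \frac{4}{7}
Cov(X,Y) = E[XY] - E[X]E[Y] = - \frac{1}{294}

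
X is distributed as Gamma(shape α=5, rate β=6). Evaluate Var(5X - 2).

For X ~ Gamma(shape α=5, rate β=6):
Var(X) = \frac{5}{36}
Var(5X - 2) = (5)² × Var(X) = 25 × \frac{5}{36} = \frac{125}{36}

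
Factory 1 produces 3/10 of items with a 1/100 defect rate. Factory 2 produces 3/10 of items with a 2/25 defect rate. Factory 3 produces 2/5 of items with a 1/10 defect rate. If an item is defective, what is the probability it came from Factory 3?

Using Bayes' theorem:
P(F1) = 3/10, P(D|F1) = 1/100
P(F2) = 3/10, P(D|F2) = 2/25
P(F3) = 2/5, P(D|F3) = 1/10
P(D) = P(D|F1)P(F1) + P(D|F2)P(F2) + P(D|F3)P(F3)
     = \frac{67}{1000}
P(F3|D) = P(D|F3)P(F3) / P(D)
= \frac{40}{67}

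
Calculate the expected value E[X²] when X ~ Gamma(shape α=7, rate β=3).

Using the identity E[X²] = Var(X) + (E[X])²:
E[X] = \frac{7}{3}
Var(X) = \frac{7}{9}
E[X²] = \frac{7}{9} + (\frac{7}{3})²
= \frac{56}{9}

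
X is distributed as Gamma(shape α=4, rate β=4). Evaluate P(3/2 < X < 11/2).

P(3/2 < X < 11/2) = ∫_{3/2}^{11/2} f(x) dx
where f(x) = \frac{128 x^{3} e^{- 4 x}}{3}
= \frac{-6119 + 183 e^{16}}{3 e^{22}}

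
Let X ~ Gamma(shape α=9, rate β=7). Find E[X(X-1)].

E[X(X-1)] = E[X² - X] = E[X²] - E[X]
E[X] = \frac{9}{7}
E[X²] = Var(X) + (E[X])² = \frac{9}{49} + (\frac{9}{7})² = \frac{90}{49}
E[X(X-1)] = \frac{90}{49} - \frac{9}{7} = \frac{27}{49}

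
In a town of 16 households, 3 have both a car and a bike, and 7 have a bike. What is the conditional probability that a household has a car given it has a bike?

P(A ∩ B) = 3/16
P(B) = 7/16
P(A|B) = P(A ∩ B) / P(B) = (3/16) / (7/16) = 3/7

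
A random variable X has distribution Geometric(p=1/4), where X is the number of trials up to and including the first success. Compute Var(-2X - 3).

For X ~ Geometric(p=1/4), where X is the number of trials up to and including the first success:
Var(X) = 12
Var(-2X - 3) = (-2)² × Var(X) = 4 × 12 = 48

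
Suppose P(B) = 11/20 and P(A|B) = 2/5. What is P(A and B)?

By definition, P(A|B) = P(A ∩ B) / P(B)
So P(A ∩ B) = P(A|B) × P(B)
= 2/5 × 11/20
= 11/50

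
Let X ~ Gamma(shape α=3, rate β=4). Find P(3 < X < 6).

P(3 < X < 6) = ∫_{3}^{6} f(x) dx
where f(x) = 32 x^{2} e^{- 4 x}
= \frac{-313 + 85 e^{12}}{e^{24}}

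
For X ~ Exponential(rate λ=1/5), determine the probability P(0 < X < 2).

P(0 < X < 2) = ∫_{0}^{2} f(x) dx
where f(x) = \frac{e^{- \frac{x}{5}}}{5}
= 1 - e^{- \frac{2}{5}}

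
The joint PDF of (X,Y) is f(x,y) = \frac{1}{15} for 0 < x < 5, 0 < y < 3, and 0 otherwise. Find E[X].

f_X(x) = ∫_0^3 \frac{1}{15} dy = \frac{1}{5}
E[X] = ∫_0^5 x × (\frac{1}{5}) dx = \frac{5}{2}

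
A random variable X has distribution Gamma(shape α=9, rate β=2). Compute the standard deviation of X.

For X ~ Gamma(shape α=9, rate β=2):
Var(X) = \frac{9}{4}
SD(X) = √(Var(X)) = √(\frac{9}{4}) = \frac{3}{2}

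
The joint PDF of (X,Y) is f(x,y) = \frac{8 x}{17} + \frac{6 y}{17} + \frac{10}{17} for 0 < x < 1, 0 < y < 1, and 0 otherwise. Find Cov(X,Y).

E[XY] = ∫∫ xy × f(x,y) dx dy = \frac{29}{102}
E[X] = \frac{55}{102}
E[Y] = \frac{9}{17}
Cov(X,Y) = E[XY] - E[X]E[Y] = - \frac{1}{867}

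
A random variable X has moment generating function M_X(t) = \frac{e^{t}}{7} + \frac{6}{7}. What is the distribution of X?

The MGF M(t) = \frac{e^{t}}{7} + \frac{6}{7} is the standard form for the Bernoulli distribution.
Comparing with the known MGF formula identifies: Bernoulli(p=1/7)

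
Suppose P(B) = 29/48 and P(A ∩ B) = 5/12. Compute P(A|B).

P(A|B) = P(A ∩ B) / P(B)
= (5/12) / (29/48)
= 20/29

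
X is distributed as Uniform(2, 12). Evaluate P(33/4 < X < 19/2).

P(33/4 < X < 19/2) = ∫_{33/4}^{19/2} f(x) dx
where f(x) = \frac{1}{10}
= \frac{1}{8}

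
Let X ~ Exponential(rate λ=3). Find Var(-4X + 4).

For X ~ Exponential(rate λ=3):
Var(X) = \frac{1}{9}
Var(-4X + 4) = (-4)² × Var(X) = 16 × \frac{1}{9} = \frac{16}{9}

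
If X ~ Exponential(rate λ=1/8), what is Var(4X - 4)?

For X ~ Exponential(rate λ=1/8):
Var(X) = 64
Var(4X - 4) = (4)² × Var(X) = 16 × 64 = 1024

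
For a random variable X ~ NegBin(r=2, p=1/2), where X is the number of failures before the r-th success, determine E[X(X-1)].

E[X(X-1)] = E[X² - X] = E[X²] - E[X]
E[X] = 2
E[X²] = Var(X) + (E[X])² = 4 + (2)² = 8
E[X(X-1)] = 8 - 2 = 6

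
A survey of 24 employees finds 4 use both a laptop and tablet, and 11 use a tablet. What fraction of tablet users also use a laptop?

P(A ∩ B) = 4/24 = 1/6
P(B) = 11/24
P(A|B) = P(A ∩ B) / P(B) = (1/6) / (11/24) = 4/11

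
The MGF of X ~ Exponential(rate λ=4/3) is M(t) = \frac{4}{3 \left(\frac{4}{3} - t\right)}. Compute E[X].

To find E[X], compute M^(1)(0):
M^(1)(t) = \frac{4}{3 \left(\frac{4}{3} - t\right)^{2}}
M^(1)(0) = \frac{3}{4}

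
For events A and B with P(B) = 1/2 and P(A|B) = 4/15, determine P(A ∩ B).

By definition, P(A|B) = P(A ∩ B) / P(B)
So P(A ∩ B) = P(A|B) × P(B)
= 4/15 × 1/2
= 2/15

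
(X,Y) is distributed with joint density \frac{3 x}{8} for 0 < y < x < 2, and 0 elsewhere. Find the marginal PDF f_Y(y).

f_Y(y) = ∫_y^2 \frac{3 x}{8} dx = \frac{3}{4} - \frac{3 y^{2}}{16}
for 0 < y < 2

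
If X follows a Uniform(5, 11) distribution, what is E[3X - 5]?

For X ~ Uniform(5, 11):
E[X] = 8
E[3X - 5] = 3 × E[X] - 5 = 19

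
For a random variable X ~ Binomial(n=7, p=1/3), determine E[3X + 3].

For X ~ Binomial(n=7, p=1/3):
E[X] = \frac{7}{3}
E[3X + 3] = 3 × E[X] + 3 = 10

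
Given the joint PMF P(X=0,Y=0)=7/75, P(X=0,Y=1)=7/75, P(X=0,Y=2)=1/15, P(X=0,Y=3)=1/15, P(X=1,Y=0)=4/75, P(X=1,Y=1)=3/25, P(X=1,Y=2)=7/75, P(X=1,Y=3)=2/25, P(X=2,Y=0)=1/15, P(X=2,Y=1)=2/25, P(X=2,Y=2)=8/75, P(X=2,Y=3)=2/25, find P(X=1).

P(X=1) = P(X=1,Y=0) + P(X=1,Y=1) + P(X=1,Y=2) + P(X=1,Y=3)
= 4/75 + 3/25 + 7/75 + 2/25
= 26/75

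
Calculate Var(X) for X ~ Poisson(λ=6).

For X ~ Poisson(λ=6):
Var(X) = 6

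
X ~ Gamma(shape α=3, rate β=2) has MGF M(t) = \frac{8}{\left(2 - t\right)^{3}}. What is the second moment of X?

To find E[X^2], compute M^(2)(0):
M^(1)(t) = \frac{24}{\left(2 - t\right)^{4}}
M^(2)(t) = \frac{96}{\left(2 - t\right)^{5}}
M^(2)(0) = 3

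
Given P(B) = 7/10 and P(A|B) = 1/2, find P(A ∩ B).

By definition, P(A|B) = P(A ∩ B) / P(B)
So P(A ∩ B) = P(A|B) × P(B)
= 1/2 × 7/10
= 7/20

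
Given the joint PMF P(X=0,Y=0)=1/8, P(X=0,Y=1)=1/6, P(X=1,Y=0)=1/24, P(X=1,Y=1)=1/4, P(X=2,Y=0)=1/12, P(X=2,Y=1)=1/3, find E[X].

First find marginal of X:
P(X=0) = 7/24
P(X=1) = 7/24
P(X=2) = 5/12
E[X] = 0 × 7/24 + 1 × 7/24 + 2 × 5/12 = 9/8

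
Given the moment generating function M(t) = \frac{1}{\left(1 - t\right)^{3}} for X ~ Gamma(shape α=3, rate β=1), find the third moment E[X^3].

To find E[X^3], compute M^(3)(0):
M^(1)(t) = \frac{3}{\left(1 - t\right)^{4}}
M^(2)(t) = \frac{12}{\left(1 - t\right)^{5}}
M^(3)(t) = \frac{60}{\left(1 - t\right)^{6}}
M^(3)(0) = 60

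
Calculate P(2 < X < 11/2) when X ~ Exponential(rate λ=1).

P(2 < X < 11/2) = ∫_{2}^{11/2} f(x) dx
where f(x) = e^{- x}
= - \frac{1}{e^{\frac{11}{2}}} + e^{-2}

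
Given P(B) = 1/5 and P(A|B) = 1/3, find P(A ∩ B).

By definition, P(A|B) = P(A ∩ B) / P(B)
So P(A ∩ B) = P(A|B) × P(B)
= 1/3 × 1/5
= 1/15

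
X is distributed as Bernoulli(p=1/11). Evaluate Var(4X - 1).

For X ~ Bernoulli(p=1/11):
Var(X) = \frac{10}{121}
Var(4X - 1) = (4)² × Var(X) = 16 × \frac{10}{121} = \frac{160}{121}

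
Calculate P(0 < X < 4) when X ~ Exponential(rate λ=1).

P(0 < X < 4) = ∫_{0}^{4} f(x) dx
where f(x) = e^{- x}
= 1 - e^{-4}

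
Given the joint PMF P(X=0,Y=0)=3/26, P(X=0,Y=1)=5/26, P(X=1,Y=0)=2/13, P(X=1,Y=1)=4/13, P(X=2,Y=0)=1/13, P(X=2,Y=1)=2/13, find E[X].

First find marginal of X:
P(X=0) = 4/13
P(X=1) = 6/13
P(X=2) = 3/13
E[X] = 0 × 4/13 + 1 × 6/13 + 2 × 3/13 = 12/13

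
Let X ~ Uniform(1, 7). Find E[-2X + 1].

For X ~ Uniform(1, 7):
E[X] = 4
E[-2X + 1] = -2 × E[X] + 1 = -7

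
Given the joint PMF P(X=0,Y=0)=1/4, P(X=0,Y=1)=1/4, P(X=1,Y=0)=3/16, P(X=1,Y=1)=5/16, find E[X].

First find marginal of X:
P(X=0) = 1/2
P(X=1) = 1/2
E[X] = 0 × 1/2 + 1 × 1/2 = 1/2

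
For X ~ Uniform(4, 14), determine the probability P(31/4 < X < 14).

P(31/4 < X < 14) = ∫_{31/4}^{14} f(x) dx
where f(x) = \frac{1}{10}
= \frac{5}{8}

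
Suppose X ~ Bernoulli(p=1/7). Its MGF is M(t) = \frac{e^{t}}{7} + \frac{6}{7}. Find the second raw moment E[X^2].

To find E[X^2], compute M^(2)(0):
M^(1)(t) = \frac{e^{t}}{7}
M^(2)(t) = \frac{e^{t}}{7}
M^(2)(0) = \frac{1}{7}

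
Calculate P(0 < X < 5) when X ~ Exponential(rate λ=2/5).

P(0 < X < 5) = ∫_{0}^{5} f(x) dx
where f(x) = \frac{2 e^{- \frac{2 x}{5}}}{5}
= 1 - e^{-2}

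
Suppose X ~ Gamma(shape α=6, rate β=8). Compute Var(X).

For X ~ Gamma(shape α=6, rate β=8):
Var(X) = \frac{3}{32}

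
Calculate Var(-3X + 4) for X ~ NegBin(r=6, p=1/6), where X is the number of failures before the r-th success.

For X ~ NegBin(r=6, p=1/6), where X is the number of failures before the r-th success:
Var(X) = 180
Var(-3X + 4) = (-3)² × Var(X) = 9 × 180 = 1620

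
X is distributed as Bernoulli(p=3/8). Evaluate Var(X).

For X ~ Bernoulli(p=3/8):
Var(X) = \frac{15}{64}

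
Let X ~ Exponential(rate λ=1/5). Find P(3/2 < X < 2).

P(3/2 < X < 2) = ∫_{3/2}^{2} f(x) dx
where f(x) = \frac{e^{- \frac{x}{5}}}{5}
= - \frac{1}{e^{\frac{2}{5}}} + e^{- \frac{3}{10}}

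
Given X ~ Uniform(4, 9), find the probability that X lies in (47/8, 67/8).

P(47/8 < X < 67/8) = ∫_{47/8}^{67/8} f(x) dx
where f(x) = \frac{1}{5}
= \frac{1}{2}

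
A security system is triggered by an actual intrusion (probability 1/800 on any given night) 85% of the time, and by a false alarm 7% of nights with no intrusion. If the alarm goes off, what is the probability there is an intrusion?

Let D = the rare event, + = positive/flagged.
P(D) = 1/800
P(+|D) = 85/100 = 17/20
P(+|D') = 7/100
P(+) = P(+|D)P(D) + P(+|D')P(D')
     = \frac{17}{20} × \frac{1}{800} + \frac{7}{100} × \frac{799}{800}
     = \frac{2839}{40000}
P(D|+) = P(+|D)P(D)/P(+) = \frac{5}{334}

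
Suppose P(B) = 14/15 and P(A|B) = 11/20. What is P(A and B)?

By definition, P(A|B) = P(A ∩ B) / P(B)
So P(A ∩ B) = P(A|B) × P(B)
= 11/20 × 14/15
= 77/150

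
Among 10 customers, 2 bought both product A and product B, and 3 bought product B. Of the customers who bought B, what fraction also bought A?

P(A ∩ B) = 2/10 = 1/5
P(B) = 3/10
P(A|B) = P(A ∩ B) / P(B) = (1/5) / (3/10) = 2/3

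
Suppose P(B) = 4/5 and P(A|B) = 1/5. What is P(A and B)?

By definition, P(A|B) = P(A ∩ B) / P(B)
So P(A ∩ B) = P(A|B) × P(B)
= 1/5 × 4/5
= 4/25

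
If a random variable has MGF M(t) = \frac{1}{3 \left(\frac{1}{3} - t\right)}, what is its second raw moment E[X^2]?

To find E[X^2], compute M^(2)(0):
M^(1)(t) = \frac{1}{3 \left(\frac{1}{3} - t\right)^{2}}
M^(2)(t) = \frac{2}{3 \left(\frac{1}{3} - t\right)^{3}}
M^(2)(0) = 18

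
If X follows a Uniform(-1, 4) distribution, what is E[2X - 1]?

For X ~ Uniform(-1, 4):
E[X] = \frac{3}{2}
E[2X - 1] = 2 × E[X] - 1 = 2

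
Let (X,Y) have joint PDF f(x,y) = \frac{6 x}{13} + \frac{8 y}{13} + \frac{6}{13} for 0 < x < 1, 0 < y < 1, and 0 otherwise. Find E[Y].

E[Y] = ∫_0^1 ∫_0^1 y × f(x,y) dx dy
= \frac{43}{78}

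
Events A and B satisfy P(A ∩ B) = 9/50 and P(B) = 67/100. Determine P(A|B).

P(A|B) = P(A ∩ B) / P(B)
= (9/50) / (67/100)
= 18/67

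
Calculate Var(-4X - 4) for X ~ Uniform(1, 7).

For X ~ Uniform(1, 7):
Var(X) = 3
Var(-4X - 4) = (-4)² × Var(X) = 16 × 3 = 48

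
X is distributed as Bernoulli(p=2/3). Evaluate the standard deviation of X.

For X ~ Bernoulli(p=2/3):
Var(X) = \frac{2}{9}
SD(X) = √(Var(X)) = √(\frac{2}{9}) = \frac{\sqrt{2}}{3}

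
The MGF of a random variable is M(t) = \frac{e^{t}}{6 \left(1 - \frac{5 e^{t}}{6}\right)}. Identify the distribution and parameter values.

The MGF M(t) = \frac{e^{t}}{6 \left(1 - \frac{5 e^{t}}{6}\right)} is the standard form for the Geometric distribution.
Comparing with the known MGF formula identifies: Geometric(p=1/6), X = trial number of first success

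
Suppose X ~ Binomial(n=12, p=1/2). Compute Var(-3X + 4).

For X ~ Binomial(n=12, p=1/2):
Var(X) = 3
Var(-3X + 4) = (-3)² × Var(X) = 9 × 3 = 27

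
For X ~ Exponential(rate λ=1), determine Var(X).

For X ~ Exponential(rate λ=1):
Var(X) = 1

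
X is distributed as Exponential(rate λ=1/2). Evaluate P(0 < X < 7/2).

P(0 < X < 7/2) = ∫_{0}^{7/2} f(x) dx
where f(x) = \frac{e^{- \frac{x}{2}}}{2}
= 1 - e^{- \frac{7}{4}}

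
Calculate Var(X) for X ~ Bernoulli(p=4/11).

For X ~ Bernoulli(p=4/11):
Var(X) = \frac{28}{121}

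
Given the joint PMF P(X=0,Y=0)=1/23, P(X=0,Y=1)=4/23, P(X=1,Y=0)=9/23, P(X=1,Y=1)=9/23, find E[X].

First find marginal of X:
P(X=0) = 5/23
P(X=1) = 18/23
E[X] = 0 × 5/23 + 1 × 18/23 = 18/23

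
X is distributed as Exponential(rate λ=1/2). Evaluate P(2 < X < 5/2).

P(2 < X < 5/2) = ∫_{2}^{5/2} f(x) dx
where f(x) = \frac{e^{- \frac{x}{2}}}{2}
= - \frac{1}{e^{\frac{5}{4}}} + e^{-1}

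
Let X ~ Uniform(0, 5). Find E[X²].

Using the identity E[X²] = Var(X) + (E[X])²:
E[X] = \frac{5}{2}
Var(X) = \frac{25}{12}
E[X²] = \frac{25}{12} + (\frac{5}{2})²
= \frac{25}{3}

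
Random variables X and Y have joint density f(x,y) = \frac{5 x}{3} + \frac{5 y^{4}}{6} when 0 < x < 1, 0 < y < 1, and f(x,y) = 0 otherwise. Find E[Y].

E[Y] = ∫_0^1 ∫_0^1 y × f(x,y) dx dy
= \frac{5}{9}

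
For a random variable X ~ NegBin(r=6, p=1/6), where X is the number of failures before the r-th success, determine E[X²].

Using the identity E[X²] = Var(X) + (E[X])²:
E[X] = 30
Var(X) = 180
E[X²] = 180 + (30)²
= 1080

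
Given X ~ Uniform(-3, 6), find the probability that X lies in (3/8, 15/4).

P(3/8 < X < 15/4) = ∫_{3/8}^{15/4} f(x) dx
where f(x) = \frac{1}{9}
= \frac{3}{8}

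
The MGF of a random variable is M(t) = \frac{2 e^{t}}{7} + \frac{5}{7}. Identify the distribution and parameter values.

The MGF M(t) = \frac{2 e^{t}}{7} + \frac{5}{7} is the standard form for the Bernoulli distribution.
Comparing with the known MGF formula identifies: Bernoulli(p=2/7)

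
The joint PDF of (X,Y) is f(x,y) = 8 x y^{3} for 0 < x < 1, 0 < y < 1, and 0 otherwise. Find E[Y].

E[Y] = ∫_0^1 ∫_0^1 y × f(x,y) dx dy
= \frac{4}{5}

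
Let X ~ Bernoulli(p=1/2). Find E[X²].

Using the identity E[X²] = Var(X) + (E[X])²:
E[X] = \frac{1}{2}
Var(X) = \frac{1}{4}
E[X²] = \frac{1}{4} + (\frac{1}{2})²
= \frac{1}{2}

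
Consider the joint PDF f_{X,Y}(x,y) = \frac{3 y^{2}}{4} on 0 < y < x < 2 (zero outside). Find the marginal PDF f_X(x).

f_X(x) = ∫_0^x \frac{3 y^{2}}{4} dy = \frac{x^{3}}{4}
for 0 < x < 2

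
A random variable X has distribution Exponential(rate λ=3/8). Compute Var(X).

For X ~ Exponential(rate λ=3/8):
Var(X) = \frac{64}{9}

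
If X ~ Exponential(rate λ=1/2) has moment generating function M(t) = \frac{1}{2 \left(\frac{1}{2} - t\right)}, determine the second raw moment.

To find E[X^2], compute M^(2)(0):
M^(1)(t) = \frac{1}{2 \left(\frac{1}{2} - t\right)^{2}}
M^(2)(t) = \frac{1}{\left(\frac{1}{2} - t\right)^{3}}
M^(2)(0) = 8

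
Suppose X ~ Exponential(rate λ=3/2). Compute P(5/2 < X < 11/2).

P(5/2 < X < 11/2) = ∫_{5/2}^{11/2} f(x) dx
where f(x) = \frac{3 e^{- \frac{3 x}{2}}}{2}
= - \frac{1 - e^{\frac{9}{2}}}{e^{\frac{33}{4}}}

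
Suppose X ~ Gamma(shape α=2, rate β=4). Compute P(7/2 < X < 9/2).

P(7/2 < X < 9/2) = ∫_{7/2}^{9/2} f(x) dx
where f(x) = 16 x e^{- 4 x}
= \frac{-19 + 15 e^{4}}{e^{18}}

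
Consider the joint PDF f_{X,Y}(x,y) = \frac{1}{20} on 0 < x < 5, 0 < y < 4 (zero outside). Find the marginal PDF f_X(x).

f_X(x) = ∫_0^4 f(x,y) dy
= ∫_0^4 \frac{1}{20} dy
= \frac{1}{5} for 0 < x < 5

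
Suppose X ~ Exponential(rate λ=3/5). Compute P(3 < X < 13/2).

P(3 < X < 13/2) = ∫_{3}^{13/2} f(x) dx
where f(x) = \frac{3 e^{- \frac{3 x}{5}}}{5}
= - \frac{1}{e^{\frac{39}{10}}} + e^{- \frac{9}{5}}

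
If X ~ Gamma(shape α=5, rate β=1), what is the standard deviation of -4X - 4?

For X ~ Gamma(shape α=5, rate β=1):
Var(X) = 5
SD(X) = √(Var(X)) = √(5) = \sqrt{5}
SD(-4X - 4) = |-4| × SD(X) = 4 × \sqrt{5} = 4 \sqrt{5}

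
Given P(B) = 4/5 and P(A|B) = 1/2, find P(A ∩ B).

By definition, P(A|B) = P(A ∩ B) / P(B)
So P(A ∩ B) = P(A|B) × P(B)
= 1/2 × 4/5
= 2/5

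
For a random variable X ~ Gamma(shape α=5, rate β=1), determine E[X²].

Using the identity E[X²] = Var(X) + (E[X])²:
E[X] = 5
Var(X) = 5
E[X²] = 5 + (5)²
= 30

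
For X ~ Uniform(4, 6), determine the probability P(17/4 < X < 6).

P(17/4 < X < 6) = ∫_{17/4}^{6} f(x) dx
where f(x) = \frac{1}{2}
= \frac{7}{8}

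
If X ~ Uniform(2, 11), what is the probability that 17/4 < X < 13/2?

P(17/4 < X < 13/2) = ∫_{17/4}^{13/2} f(x) dx
where f(x) = \frac{1}{9}
= \frac{1}{4}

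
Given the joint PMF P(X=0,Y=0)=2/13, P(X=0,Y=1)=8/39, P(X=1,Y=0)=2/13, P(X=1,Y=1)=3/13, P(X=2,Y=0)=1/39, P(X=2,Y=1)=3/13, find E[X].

First find marginal of X:
P(X=0) = 14/39
P(X=1) = 5/13
P(X=2) = 10/39
E[X] = 0 × 14/39 + 1 × 5/13 + 2 × 10/39 = 35/39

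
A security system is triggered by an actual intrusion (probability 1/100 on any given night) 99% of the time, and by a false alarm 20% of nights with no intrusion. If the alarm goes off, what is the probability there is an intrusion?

Let D = the rare event, + = positive/flagged.
P(D) = 1/100
P(+|D) = 99/100
P(+|D') = 20/100 = 1/5
P(+) = P(+|D)P(D) + P(+|D')P(D')
     = \frac{99}{100} × \frac{1}{100} + \frac{1}{5} × \frac{99}{100}
     = \frac{2079}{10000}
P(D|+) = P(+|D)P(D)/P(+) = \frac{1}{21}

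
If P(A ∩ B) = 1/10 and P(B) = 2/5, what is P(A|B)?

P(A|B) = P(A ∩ B) / P(B)
= (1/10) / (2/5)
= 1/4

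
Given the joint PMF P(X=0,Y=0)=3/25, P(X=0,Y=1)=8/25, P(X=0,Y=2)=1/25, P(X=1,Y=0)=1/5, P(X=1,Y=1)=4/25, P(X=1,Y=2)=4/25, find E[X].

First find marginal of X:
P(X=0) = 12/25
P(X=1) = 13/25
E[X] = 0 × 12/25 + 1 × 13/25 = 13/25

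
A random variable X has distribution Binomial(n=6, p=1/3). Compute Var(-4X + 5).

For X ~ Binomial(n=6, p=1/3):
Var(X) = \frac{4}{3}
Var(-4X + 5) = (-4)² × Var(X) = 16 × \frac{4}{3} = \frac{64}{3}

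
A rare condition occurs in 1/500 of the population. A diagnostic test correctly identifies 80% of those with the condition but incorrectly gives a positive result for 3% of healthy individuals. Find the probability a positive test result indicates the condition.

Let D = the rare event, + = positive/flagged.
P(D) = 1/500
P(+|D) = 80/100 = 4/5
P(+|D') = 3/100
P(+) = P(+|D)P(D) + P(+|D')P(D')
     = \frac{4}{5} × \frac{1}{500} + \frac{3}{100} × \frac{499}{500}
     = \frac{1577}{50000}
P(D|+) = P(+|D)P(D)/P(+) = \frac{80}{1577}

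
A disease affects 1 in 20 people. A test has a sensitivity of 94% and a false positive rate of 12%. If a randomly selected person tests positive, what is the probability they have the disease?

Let D = the rare event, + = positive/flagged.
P(D) = 1/20
P(+|D) = 94/100 = 47/50
P(+|D') = 12/100 = 3/25
P(+) = P(+|D)P(D) + P(+|D')P(D')
     = \frac{47}{50} × \frac{1}{20} + \frac{3}{25} × \frac{19}{20}
     = \frac{161}{1000}
P(D|+) = P(+|D)P(D)/P(+) = \frac{47}{161}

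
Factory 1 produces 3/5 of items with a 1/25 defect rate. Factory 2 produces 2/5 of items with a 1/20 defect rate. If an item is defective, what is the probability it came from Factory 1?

Using Bayes' theorem:
P(F1) = 3/5, P(D|F1) = 1/25
P(F2) = 2/5, P(D|F2) = 1/20
P(D) = P(D|F1)P(F1) + P(D|F2)P(F2)
     = \frac{11}{250}
P(F1|D) = P(D|F1)P(F1) / P(D)
= \frac{6}{11}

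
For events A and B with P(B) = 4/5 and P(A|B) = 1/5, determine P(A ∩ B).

By definition, P(A|B) = P(A ∩ B) / P(B)
So P(A ∩ B) = P(A|B) × P(B)
= 1/5 × 4/5
= 4/25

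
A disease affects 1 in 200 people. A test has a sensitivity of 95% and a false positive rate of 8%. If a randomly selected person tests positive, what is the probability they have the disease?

Let D = the rare event, + = positive/flagged.
P(D) = 1/200
P(+|D) = 95/100 = 19/20
P(+|D') = 8/100 = 2/25
P(+) = P(+|D)P(D) + P(+|D')P(D')
     = \frac{19}{20} × \frac{1}{200} + \frac{2}{25} × \frac{199}{200}
     = \frac{1687}{20000}
P(D|+) = P(+|D)P(D)/P(+) = \frac{95}{1687}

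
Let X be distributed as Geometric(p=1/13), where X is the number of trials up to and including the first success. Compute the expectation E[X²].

Using the identity E[X²] = Var(X) + (E[X])²:
E[X] = 13
Var(X) = 156
E[X²] = 156 + (13)²
= 325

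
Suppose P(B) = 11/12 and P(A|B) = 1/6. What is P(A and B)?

By definition, P(A|B) = P(A ∩ B) / P(B)
So P(A ∩ B) = P(A|B) × P(B)
= 1/6 × 11/12
= 11/72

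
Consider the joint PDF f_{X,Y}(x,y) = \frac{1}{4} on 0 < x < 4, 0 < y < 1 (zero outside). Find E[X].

f_X(x) = ∫_0^1 \frac{1}{4} dy = \frac{1}{4}
E[X] = ∫_0^4 x × (\frac{1}{4}) dx = 2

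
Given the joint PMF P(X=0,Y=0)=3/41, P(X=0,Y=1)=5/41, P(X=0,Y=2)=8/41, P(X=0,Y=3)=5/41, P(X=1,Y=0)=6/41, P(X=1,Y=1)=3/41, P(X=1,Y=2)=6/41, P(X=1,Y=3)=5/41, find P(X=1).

P(X=1) = P(X=1,Y=0) + P(X=1,Y=1) + P(X=1,Y=2) + P(X=1,Y=3)
= 6/41 + 3/41 + 6/41 + 5/41
= 20/41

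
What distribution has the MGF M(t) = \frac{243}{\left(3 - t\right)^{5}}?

The MGF M(t) = \frac{243}{\left(3 - t\right)^{5}} is the standard form for the Gamma distribution.
Comparing with the known MGF formula identifies: Gamma(shape α=5, rate β=3)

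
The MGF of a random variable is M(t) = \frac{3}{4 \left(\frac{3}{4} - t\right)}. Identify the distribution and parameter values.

The MGF M(t) = \frac{3}{4 \left(\frac{3}{4} - t\right)} is the standard form for the Exponential distribution.
Comparing with the known MGF formula identifies: Exponential(rate λ=3/4)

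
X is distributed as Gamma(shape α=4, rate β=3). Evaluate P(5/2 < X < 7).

P(5/2 < X < 7) = ∫_{5/2}^{7} f(x) dx
where f(x) = \frac{27 x^{3} e^{- 3 x}}{2}
= - \frac{1786}{e^{21}} + \frac{1711}{16 e^{\frac{15}{2}}}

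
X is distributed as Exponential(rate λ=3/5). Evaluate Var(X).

For X ~ Exponential(rate λ=3/5):
Var(X) = \frac{25}{9}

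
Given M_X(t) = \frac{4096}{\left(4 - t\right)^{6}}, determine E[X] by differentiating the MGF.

To find E[X], compute M^(1)(0):
M^(1)(t) = \frac{24576}{\left(4 - t\right)^{7}}
M^(1)(0) = \frac{3}{2}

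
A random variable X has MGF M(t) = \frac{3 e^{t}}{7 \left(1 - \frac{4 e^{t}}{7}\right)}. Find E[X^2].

To find E[X^2], compute M^(2)(0):
M^(1)(t) = \frac{3 e^{t}}{7 \left(1 - \frac{4 e^{t}}{7}\right)} + \frac{12 e^{2 t}}{49 \left(1 - \frac{4 e^{t}}{7}\right)^{2}}
M^(2)(t) = \frac{3 e^{t}}{7 \left(1 - \frac{4 e^{t}}{7}\right)} + \frac{36 e^{2 t}}{49 \left(1 - \frac{4 e^{t}}{7}\right)^{2}} + \frac{96 e^{3 t}}{343 \left(1 - \frac{4 e^{t}}{7}\right)^{3}}
M^(2)(0) = \frac{77}{9}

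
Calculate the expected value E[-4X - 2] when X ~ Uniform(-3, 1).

For X ~ Uniform(-3, 1):
E[X] = -1
E[-4X - 2] = -4 × E[X] - 2 = 2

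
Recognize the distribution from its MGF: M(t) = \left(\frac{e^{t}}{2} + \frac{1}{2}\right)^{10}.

The MGF M(t) = \left(\frac{e^{t}}{2} + \frac{1}{2}\right)^{10} is the standard form for the Binomial distribution.
Comparing with the known MGF formula identifies: Binomial(n=10, p=1/2)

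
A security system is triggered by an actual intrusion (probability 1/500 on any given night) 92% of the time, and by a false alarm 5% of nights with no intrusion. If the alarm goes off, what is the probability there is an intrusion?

Let D = the rare event, + = positive/flagged.
P(D) = 1/500
P(+|D) = 92/100 = 23/25
P(+|D') = 5/100 = 1/20
P(+) = P(+|D)P(D) + P(+|D')P(D')
     = \frac{23}{25} × \frac{1}{500} + \frac{1}{20} × \frac{499}{500}
     = \frac{2587}{50000}
P(D|+) = P(+|D)P(D)/P(+) = \frac{92}{2587}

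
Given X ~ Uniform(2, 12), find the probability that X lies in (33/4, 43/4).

P(33/4 < X < 43/4) = ∫_{33/4}^{43/4} f(x) dx
where f(x) = \frac{1}{10}
= \frac{1}{4}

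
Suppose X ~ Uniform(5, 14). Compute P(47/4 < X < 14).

P(47/4 < X < 14) = ∫_{47/4}^{14} f(x) dx
where f(x) = \frac{1}{9}
= \frac{1}{4}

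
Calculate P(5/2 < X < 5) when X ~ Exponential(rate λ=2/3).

P(5/2 < X < 5) = ∫_{5/2}^{5} f(x) dx
where f(x) = \frac{2 e^{- \frac{2 x}{3}}}{3}
= - \frac{1 - e^{\frac{5}{3}}}{e^{\frac{10}{3}}}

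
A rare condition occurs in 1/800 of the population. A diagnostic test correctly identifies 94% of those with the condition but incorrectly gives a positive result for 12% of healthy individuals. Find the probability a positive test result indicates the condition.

Let D = the rare event, + = positive/flagged.
P(D) = 1/800
P(+|D) = 94/100 = 47/50
P(+|D') = 12/100 = 3/25
P(+) = P(+|D)P(D) + P(+|D')P(D')
     = \frac{47}{50} × \frac{1}{800} + \frac{3}{25} × \frac{799}{800}
     = \frac{4841}{40000}
P(D|+) = P(+|D)P(D)/P(+) = \frac{1}{103}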